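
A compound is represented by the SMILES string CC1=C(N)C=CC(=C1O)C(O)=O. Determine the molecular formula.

Walk through each heavy atom and fill implicit hydrogens from standard valence (C 4, N 3, O 2, S 2, halogen 1):
  atom 1: C, bond orders sum to 1 (valence 4) → 3 H
  atom 2: C, bond orders sum to 4 (valence 4) → 0 H
  atom 3: C, bond orders sum to 4 (valence 4) → 0 H
  atom 4: N, bond orders sum to 1 (valence 3) → 2 H
  atom 5: C, bond orders sum to 3 (valence 4) → 1 H
  atom 6: C, bond orders sum to 3 (valence 4) → 1 H
  atom 7: C, bond orders sum to 4 (valence 4) → 0 H
  atom 8: C, bond orders sum to 4 (valence 4) → 0 H
  atom 9: O, bond orders sum to 1 (valence 2) → 1 H
  atom 10: C, bond orders sum to 4 (valence 4) → 0 H
  atom 11: O, bond orders sum to 1 (valence 2) → 1 H
  atom 12: O, bond orders sum to 2 (valence 2) → 0 H
Totals → C:8, H:9, N:1, O:3.
In Hill order: C8H9NO3.

C8H9NO3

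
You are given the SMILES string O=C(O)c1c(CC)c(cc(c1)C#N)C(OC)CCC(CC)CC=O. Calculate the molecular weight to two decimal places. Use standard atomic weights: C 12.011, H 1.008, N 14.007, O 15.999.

First, the molecular formula is C19H25NO4 (counting implicit H from valence).
  C: 19 × 12.011 = 228.209
  H: 25 × 1.008 = 25.200
  N: 1 × 14.007 = 14.007
  O: 4 × 15.999 = 63.996
Sum: 19×12.011 + 25×1.008 + 1×14.007 + 4×15.999 = 331.412 → 331.41 g/mol.

331.41 g/mol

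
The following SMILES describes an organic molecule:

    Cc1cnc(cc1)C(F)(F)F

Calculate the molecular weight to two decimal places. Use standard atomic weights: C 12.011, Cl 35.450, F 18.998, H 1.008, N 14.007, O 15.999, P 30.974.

161.13 g/mol

First, the molecular formula is C7H6F3N (counting implicit H from valence).
  C: 7 × 12.011 = 84.077
  F: 3 × 18.998 = 56.994
  H: 6 × 1.008 = 6.048
  N: 1 × 14.007 = 14.007
Sum: 7×12.011 + 3×18.998 + 6×1.008 + 1×14.007 = 161.126 → 161.13 g/mol.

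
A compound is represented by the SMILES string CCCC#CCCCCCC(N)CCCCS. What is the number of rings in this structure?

0

In SMILES, each pair of matching ring-closure digits denotes one ring-closing bond; the number of such bonds equals the number of independent rings.
Ring-closure bonds here: 0.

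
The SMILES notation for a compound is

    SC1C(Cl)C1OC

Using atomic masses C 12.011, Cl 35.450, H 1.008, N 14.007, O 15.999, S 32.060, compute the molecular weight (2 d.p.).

138.61 g/mol

First, the molecular formula is C4H7ClOS (counting implicit H from valence).
  C: 4 × 12.011 = 48.044
  Cl: 1 × 35.450 = 35.450
  H: 7 × 1.008 = 7.056
  O: 1 × 15.999 = 15.999
  S: 1 × 32.060 = 32.060
Sum: 4×12.011 + 1×35.450 + 7×1.008 + 1×15.999 + 1×32.060 = 138.609 → 138.61 g/mol.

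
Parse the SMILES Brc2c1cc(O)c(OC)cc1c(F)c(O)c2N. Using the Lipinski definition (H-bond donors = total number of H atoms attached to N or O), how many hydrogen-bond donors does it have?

Donors: find every N or O and count the H atoms it carries.
  atom 6 (O): bond orders sum to 1 → 1 H
  atom 8 (O): bond orders sum to 2 → 0 H
  atom 15 (O): bond orders sum to 1 → 1 H
  atom 17 (N): bond orders sum to 1 → 2 H
Lipinski HBD = 4.

4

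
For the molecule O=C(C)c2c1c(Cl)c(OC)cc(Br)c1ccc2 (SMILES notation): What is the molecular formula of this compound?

C13H10BrClO2

Walk through each heavy atom and fill implicit hydrogens from standard valence (C 4, N 3, O 2, S 2, halogen 1); for lowercase aromatic atoms, an aromatic c carries 1 H when it has two neighbours and 0 H with three, and aromatic n carries 0 H:
  atom 1: O, bond orders sum to 2 (valence 2) → 0 H
  atom 2: C, bond orders sum to 4 (valence 4) → 0 H
  atom 3: C, bond orders sum to 1 (valence 4) → 3 H
  atom 4: aromatic c, 3 neighbours → 0 H
  atom 5: aromatic c, 3 neighbours → 0 H
  atom 6: aromatic c, 3 neighbours → 0 H
  atom 7: Cl (halogen, monovalent) → 0 H
  atom 8: aromatic c, 3 neighbours → 0 H
  atom 9: O, bond orders sum to 2 (valence 2) → 0 H
  atom 10: C, bond orders sum to 1 (valence 4) → 3 H
  atom 11: aromatic c, 2 neighbours → 1 H
  atom 12: aromatic c, 3 neighbours → 0 H
  atom 13: Br (halogen, monovalent) → 0 H
  atom 14: aromatic c, 3 neighbours → 0 H
  atom 15: aromatic c, 2 neighbours → 1 H
  atom 16: aromatic c, 2 neighbours → 1 H
  atom 17: aromatic c, 2 neighbours → 1 H
Totals → C:13, H:10, Br:1, Cl:1, O:2.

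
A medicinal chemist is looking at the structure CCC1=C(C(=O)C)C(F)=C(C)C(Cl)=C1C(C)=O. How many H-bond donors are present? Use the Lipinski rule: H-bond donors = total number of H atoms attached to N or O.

Donors: find every N or O and count the H atoms it carries.
  atom 6 (O): bond orders sum to 2 → 0 H
  atom 17 (O): bond orders sum to 2 → 0 H
Lipinski HBD = 0.

0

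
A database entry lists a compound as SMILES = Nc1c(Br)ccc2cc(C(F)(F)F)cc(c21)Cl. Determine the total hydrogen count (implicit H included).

6

Walk through each heavy atom and fill implicit hydrogens from standard valence (C 4, N 3, O 2, S 2, halogen 1); for lowercase aromatic atoms, an aromatic c carries 1 H when it has two neighbours and 0 H with three, and aromatic n carries 0 H:
  atom 1: N, bond orders sum to 1 (valence 3) → 2 H
  atom 2: aromatic c, 3 neighbours → 0 H
  atom 3: aromatic c, 3 neighbours → 0 H
  atom 4: Br (halogen, monovalent) → 0 H
  atom 5: aromatic c, 2 neighbours → 1 H
  atom 6: aromatic c, 2 neighbours → 1 H
  atom 7: aromatic c, 3 neighbours → 0 H
  atom 8: aromatic c, 2 neighbours → 1 H
  atom 9: aromatic c, 3 neighbours → 0 H
  atom 10: C, bond orders sum to 4 (valence 4) → 0 H
  atom 11: F (halogen, monovalent) → 0 H
  atom 12: F (halogen, monovalent) → 0 H
  atom 13: F (halogen, monovalent) → 0 H
  atom 14: aromatic c, 2 neighbours → 1 H
  atom 15: aromatic c, 3 neighbours → 0 H
  atom 16: aromatic c, 3 neighbours → 0 H
  atom 17: Cl (halogen, monovalent) → 0 H
Total hydrogens: 6.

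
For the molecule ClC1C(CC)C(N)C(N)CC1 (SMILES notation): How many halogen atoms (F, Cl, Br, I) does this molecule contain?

Halogen atoms appear at heavy-atom position 1 (1×Cl).
Other groups present: 2 primary amine.
Halogen count: 1.

1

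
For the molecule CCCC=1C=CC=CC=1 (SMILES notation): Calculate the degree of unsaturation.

4

Molecular formula: C9H12.
DoU = (2C + 2 + N − H − X) / 2, where X is the halogen count and O/S are ignored.
    = (2·9 + 2 + 0 − 12 − 0) / 2 = 8 / 2 = 4.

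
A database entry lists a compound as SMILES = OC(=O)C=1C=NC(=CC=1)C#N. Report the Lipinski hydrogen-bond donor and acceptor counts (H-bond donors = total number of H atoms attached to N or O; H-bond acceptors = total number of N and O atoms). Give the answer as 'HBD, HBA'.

1, 4

Donors: find every N or O and count the H atoms it carries.
  atom 1 (O): bond orders sum to 1 → 1 H
  atom 3 (O): bond orders sum to 2 → 0 H
  atom 6 (N): bond orders sum to 3 → 0 H
  atom 11 (N): bond orders sum to 3 → 0 H
Lipinski HBD = 1.
Acceptors: N atoms = 2, O atoms = 2 → HBA = 4.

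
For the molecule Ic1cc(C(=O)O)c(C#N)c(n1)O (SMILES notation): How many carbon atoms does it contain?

Count every carbon token in the SMILES (each C, including those in ring-closure positions and inside branches).
Carbon count: 7.

7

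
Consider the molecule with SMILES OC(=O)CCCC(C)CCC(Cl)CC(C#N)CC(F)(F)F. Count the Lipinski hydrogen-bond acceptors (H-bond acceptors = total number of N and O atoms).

3

N atoms: 1; O atoms: 2.
Lipinski HBA = 1 + 2 = 3.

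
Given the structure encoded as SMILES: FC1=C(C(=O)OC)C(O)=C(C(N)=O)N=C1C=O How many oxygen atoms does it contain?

5

Scan the SMILES for O atoms (remember two-letter symbols like Cl and Br are single atoms).
Oxygen count: 5.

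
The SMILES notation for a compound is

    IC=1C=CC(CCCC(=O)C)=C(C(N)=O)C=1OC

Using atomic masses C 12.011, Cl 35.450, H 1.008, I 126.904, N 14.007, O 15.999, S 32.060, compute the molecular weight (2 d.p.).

First, the molecular formula is C13H16INO3 (counting implicit H from valence).
  C: 13 × 12.011 = 156.143
  H: 16 × 1.008 = 16.128
  I: 1 × 126.904 = 126.904
  N: 1 × 14.007 = 14.007
  O: 3 × 15.999 = 47.997
Sum: 13×12.011 + 16×1.008 + 1×126.904 + 1×14.007 + 3×15.999 = 361.179 → 361.18 g/mol.

361.18 g/mol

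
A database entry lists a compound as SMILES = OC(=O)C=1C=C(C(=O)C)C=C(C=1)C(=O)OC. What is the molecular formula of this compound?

Walk through each heavy atom and fill implicit hydrogens from standard valence (C 4, N 3, O 2, S 2, halogen 1):
  atom 1: O, bond orders sum to 1 (valence 2) → 1 H
  atom 2: C, bond orders sum to 4 (valence 4) → 0 H
  atom 3: O, bond orders sum to 2 (valence 2) → 0 H
  atom 4: C, bond orders sum to 4 (valence 4) → 0 H
  atom 5: C, bond orders sum to 3 (valence 4) → 1 H
  atom 6: C, bond orders sum to 4 (valence 4) → 0 H
  atom 7: C, bond orders sum to 4 (valence 4) → 0 H
  atom 8: O, bond orders sum to 2 (valence 2) → 0 H
  atom 9: C, bond orders sum to 1 (valence 4) → 3 H
  atom 10: C, bond orders sum to 3 (valence 4) → 1 H
  atom 11: C, bond orders sum to 4 (valence 4) → 0 H
  atom 12: C, bond orders sum to 3 (valence 4) → 1 H
  atom 13: C, bond orders sum to 4 (valence 4) → 0 H
  atom 14: O, bond orders sum to 2 (valence 2) → 0 H
  atom 15: O, bond orders sum to 2 (valence 2) → 0 H
  atom 16: C, bond orders sum to 1 (valence 4) → 3 H
Totals → C:11, H:10, O:5.
In Hill order: C11H10O5.

C11H10O5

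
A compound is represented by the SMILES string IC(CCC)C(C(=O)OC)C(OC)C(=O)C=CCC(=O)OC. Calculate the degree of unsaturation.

4

Degree of unsaturation = (number of rings) + (number of π bonds).
Ring closures in the SMILES: 0.
π bonds: 4 double bonds (each 1 DoU) → 4 DoU from unsaturation.
Total DoU = 0 + 4 = 4.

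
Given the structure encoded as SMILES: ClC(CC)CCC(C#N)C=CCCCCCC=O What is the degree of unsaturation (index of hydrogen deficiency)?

Molecular formula: C15H24ClNO.
DoU = (2C + 2 + N − H − X) / 2, where X is the halogen count and O/S are ignored.
    = (2·15 + 2 + 1 − 24 − 1) / 2 = 8 / 2 = 4.

4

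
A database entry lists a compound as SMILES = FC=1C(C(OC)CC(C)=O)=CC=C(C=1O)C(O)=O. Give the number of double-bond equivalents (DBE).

Degree of unsaturation = (number of rings) + (number of π bonds).
Ring closures in the SMILES: 1.
π bonds: 5 double bonds (each 1 DoU) → 5 DoU from unsaturation.
Total DoU = 1 + 5 = 6.

6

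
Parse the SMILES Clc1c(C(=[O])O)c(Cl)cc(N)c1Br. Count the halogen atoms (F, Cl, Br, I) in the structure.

Halogen atoms appear at heavy-atom positions 1, 8, 13 (1×Br, 2×Cl).
Other groups present: 1 carboxylic acid, 1 primary amine.
Halogen count: 3.

3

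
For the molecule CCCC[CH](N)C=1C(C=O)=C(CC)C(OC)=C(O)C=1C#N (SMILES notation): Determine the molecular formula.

C16H22N2O3

Walk through each heavy atom and fill implicit hydrogens from standard valence (C 4, N 3, O 2, S 2, halogen 1):
  atom 1: C, bond orders sum to 1 (valence 4) → 3 H
  atom 2: C, bond orders sum to 2 (valence 4) → 2 H
  atom 3: C, bond orders sum to 2 (valence 4) → 2 H
  atom 4: C, bond orders sum to 2 (valence 4) → 2 H
  atom 5: C with explicit H count 1
  atom 6: N, bond orders sum to 1 (valence 3) → 2 H
  atom 7: C, bond orders sum to 4 (valence 4) → 0 H
  atom 8: C, bond orders sum to 4 (valence 4) → 0 H
  atom 9: C, bond orders sum to 3 (valence 4) → 1 H
  atom 10: O, bond orders sum to 2 (valence 2) → 0 H
  atom 11: C, bond orders sum to 4 (valence 4) → 0 H
  atom 12: C, bond orders sum to 2 (valence 4) → 2 H
  atom 13: C, bond orders sum to 1 (valence 4) → 3 H
  atom 14: C, bond orders sum to 4 (valence 4) → 0 H
  atom 15: O, bond orders sum to 2 (valence 2) → 0 H
  atom 16: C, bond orders sum to 1 (valence 4) → 3 H
  atom 17: C, bond orders sum to 4 (valence 4) → 0 H
  atom 18: O, bond orders sum to 1 (valence 2) → 1 H
  atom 19: C, bond orders sum to 4 (valence 4) → 0 H
  atom 20: C, bond orders sum to 4 (valence 4) → 0 H
  atom 21: N, bond orders sum to 3 (valence 3) → 0 H
Totals → C:16, H:22, N:2, O:3.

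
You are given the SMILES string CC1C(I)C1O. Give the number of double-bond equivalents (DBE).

1

Molecular formula: C4H7IO.
DoU = (2C + 2 + N − H − X) / 2, where X is the halogen count and O/S are ignored.
    = (2·4 + 2 + 0 − 7 − 1) / 2 = 2 / 2 = 1.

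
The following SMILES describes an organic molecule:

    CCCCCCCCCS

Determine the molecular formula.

Walk through each heavy atom and fill implicit hydrogens from standard valence (C 4, N 3, O 2, S 2, halogen 1):
  atom 1: C, bond orders sum to 1 (valence 4) → 3 H
  atom 2: C, bond orders sum to 2 (valence 4) → 2 H
  atom 3: C, bond orders sum to 2 (valence 4) → 2 H
  atom 4: C, bond orders sum to 2 (valence 4) → 2 H
  atom 5: C, bond orders sum to 2 (valence 4) → 2 H
  atom 6: C, bond orders sum to 2 (valence 4) → 2 H
  atom 7: C, bond orders sum to 2 (valence 4) → 2 H
  atom 8: C, bond orders sum to 2 (valence 4) → 2 H
  atom 9: C, bond orders sum to 2 (valence 4) → 2 H
  atom 10: S, bond orders sum to 1 (valence 2) → 1 H
Totals → C:9, H:20, S:1.

C9H20S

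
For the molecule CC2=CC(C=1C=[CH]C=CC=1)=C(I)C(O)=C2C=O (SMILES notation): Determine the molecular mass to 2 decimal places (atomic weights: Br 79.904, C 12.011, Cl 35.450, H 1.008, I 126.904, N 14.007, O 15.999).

First, the molecular formula is C14H11IO2 (counting implicit H from valence).
  C: 14 × 12.011 = 168.154
  H: 11 × 1.008 = 11.088
  I: 1 × 126.904 = 126.904
  O: 2 × 15.999 = 31.998
Sum: 14×12.011 + 11×1.008 + 1×126.904 + 2×15.999 = 338.144 → 338.14 g/mol.

338.14 g/mol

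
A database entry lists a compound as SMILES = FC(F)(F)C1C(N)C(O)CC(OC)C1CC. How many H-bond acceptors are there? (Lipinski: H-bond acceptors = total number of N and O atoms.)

N atoms: 1; O atoms: 2.
Lipinski HBA = 1 + 2 = 3.

3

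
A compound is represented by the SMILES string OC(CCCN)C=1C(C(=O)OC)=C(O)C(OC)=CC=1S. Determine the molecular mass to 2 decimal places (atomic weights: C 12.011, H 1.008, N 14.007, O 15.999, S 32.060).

301.36 g/mol

First, the molecular formula is C13H19NO5S (counting implicit H from valence).
  C: 13 × 12.011 = 156.143
  H: 19 × 1.008 = 19.152
  N: 1 × 14.007 = 14.007
  O: 5 × 15.999 = 79.995
  S: 1 × 32.060 = 32.060
Sum: 13×12.011 + 19×1.008 + 1×14.007 + 5×15.999 + 1×32.060 = 301.357 → 301.36 g/mol.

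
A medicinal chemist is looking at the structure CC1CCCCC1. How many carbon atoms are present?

7

Count every carbon token in the SMILES (each C, including those in ring-closure positions and inside branches).
Carbon count: 7.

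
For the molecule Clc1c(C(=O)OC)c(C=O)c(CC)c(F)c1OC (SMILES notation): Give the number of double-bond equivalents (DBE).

6

Molecular formula: C12H12ClFO4.
DoU = (2C + 2 + N − H − X) / 2, where X is the halogen count and O/S are ignored.
    = (2·12 + 2 + 0 − 12 − 2) / 2 = 12 / 2 = 6.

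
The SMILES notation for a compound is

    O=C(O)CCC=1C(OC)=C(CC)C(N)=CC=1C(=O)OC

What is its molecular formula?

Walk through each heavy atom and fill implicit hydrogens from standard valence (C 4, N 3, O 2, S 2, halogen 1):
  atom 1: O, bond orders sum to 2 (valence 2) → 0 H
  atom 2: C, bond orders sum to 4 (valence 4) → 0 H
  atom 3: O, bond orders sum to 1 (valence 2) → 1 H
  atom 4: C, bond orders sum to 2 (valence 4) → 2 H
  atom 5: C, bond orders sum to 2 (valence 4) → 2 H
  atom 6: C, bond orders sum to 4 (valence 4) → 0 H
  atom 7: C, bond orders sum to 4 (valence 4) → 0 H
  atom 8: O, bond orders sum to 2 (valence 2) → 0 H
  atom 9: C, bond orders sum to 1 (valence 4) → 3 H
  atom 10: C, bond orders sum to 4 (valence 4) → 0 H
  atom 11: C, bond orders sum to 2 (valence 4) → 2 H
  atom 12: C, bond orders sum to 1 (valence 4) → 3 H
  atom 13: C, bond orders sum to 4 (valence 4) → 0 H
  atom 14: N, bond orders sum to 1 (valence 3) → 2 H
  atom 15: C, bond orders sum to 3 (valence 4) → 1 H
  atom 16: C, bond orders sum to 4 (valence 4) → 0 H
  atom 17: C, bond orders sum to 4 (valence 4) → 0 H
  atom 18: O, bond orders sum to 2 (valence 2) → 0 H
  atom 19: O, bond orders sum to 2 (valence 2) → 0 H
  atom 20: C, bond orders sum to 1 (valence 4) → 3 H
Totals → C:14, H:19, N:1, O:5.

C14H19NO5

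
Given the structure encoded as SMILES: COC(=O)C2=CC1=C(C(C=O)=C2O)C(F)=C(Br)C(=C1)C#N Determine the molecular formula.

Walk through each heavy atom and fill implicit hydrogens from standard valence (C 4, N 3, O 2, S 2, halogen 1):
  atom 1: C, bond orders sum to 1 (valence 4) → 3 H
  atom 2: O, bond orders sum to 2 (valence 2) → 0 H
  atom 3: C, bond orders sum to 4 (valence 4) → 0 H
  atom 4: O, bond orders sum to 2 (valence 2) → 0 H
  atom 5: C, bond orders sum to 4 (valence 4) → 0 H
  atom 6: C, bond orders sum to 3 (valence 4) → 1 H
  atom 7: C, bond orders sum to 4 (valence 4) → 0 H
  atom 8: C, bond orders sum to 4 (valence 4) → 0 H
  atom 9: C, bond orders sum to 4 (valence 4) → 0 H
  atom 10: C, bond orders sum to 3 (valence 4) → 1 H
  atom 11: O, bond orders sum to 2 (valence 2) → 0 H
  atom 12: C, bond orders sum to 4 (valence 4) → 0 H
  atom 13: O, bond orders sum to 1 (valence 2) → 1 H
  atom 14: C, bond orders sum to 4 (valence 4) → 0 H
  atom 15: F (halogen, monovalent) → 0 H
  atom 16: C, bond orders sum to 4 (valence 4) → 0 H
  atom 17: Br (halogen, monovalent) → 0 H
  atom 18: C, bond orders sum to 4 (valence 4) → 0 H
  atom 19: C, bond orders sum to 3 (valence 4) → 1 H
  atom 20: C, bond orders sum to 4 (valence 4) → 0 H
  atom 21: N, bond orders sum to 3 (valence 3) → 0 H
Totals → C:14, H:7, Br:1, F:1, N:1, O:4.
In Hill order: C14H7BrFNO4.

C14H7BrFNO4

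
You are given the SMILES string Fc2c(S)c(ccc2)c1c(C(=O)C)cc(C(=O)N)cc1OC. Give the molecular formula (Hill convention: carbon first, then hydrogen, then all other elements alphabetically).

Walk through each heavy atom and fill implicit hydrogens from standard valence (C 4, N 3, O 2, S 2, halogen 1); for lowercase aromatic atoms, an aromatic c carries 1 H when it has two neighbours and 0 H with three, and aromatic n carries 0 H:
  atom 1: F (halogen, monovalent) → 0 H
  atom 2: aromatic c, 3 neighbours → 0 H
  atom 3: aromatic c, 3 neighbours → 0 H
  atom 4: S, bond orders sum to 1 (valence 2) → 1 H
  atom 5: aromatic c, 3 neighbours → 0 H
  atom 6: aromatic c, 2 neighbours → 1 H
  atom 7: aromatic c, 2 neighbours → 1 H
  atom 8: aromatic c, 2 neighbours → 1 H
  atom 9: aromatic c, 3 neighbours → 0 H
  atom 10: aromatic c, 3 neighbours → 0 H
  atom 11: C, bond orders sum to 4 (valence 4) → 0 H
  atom 12: O, bond orders sum to 2 (valence 2) → 0 H
  atom 13: C, bond orders sum to 1 (valence 4) → 3 H
  atom 14: aromatic c, 2 neighbours → 1 H
  atom 15: aromatic c, 3 neighbours → 0 H
  atom 16: C, bond orders sum to 4 (valence 4) → 0 H
  atom 17: O, bond orders sum to 2 (valence 2) → 0 H
  atom 18: N, bond orders sum to 1 (valence 3) → 2 H
  atom 19: aromatic c, 2 neighbours → 1 H
  atom 20: aromatic c, 3 neighbours → 0 H
  atom 21: O, bond orders sum to 2 (valence 2) → 0 H
  atom 22: C, bond orders sum to 1 (valence 4) → 3 H
Totals → C:16, H:14, F:1, N:1, O:3, S:1.

C16H14FNO3S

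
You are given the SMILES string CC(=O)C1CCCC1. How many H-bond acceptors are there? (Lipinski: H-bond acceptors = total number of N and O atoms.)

1

N atoms: 0; O atoms: 1.
Lipinski HBA = 0 + 1 = 1.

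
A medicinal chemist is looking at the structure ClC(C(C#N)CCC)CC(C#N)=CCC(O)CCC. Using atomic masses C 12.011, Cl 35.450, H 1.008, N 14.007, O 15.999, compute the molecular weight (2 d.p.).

282.81 g/mol

First, the molecular formula is C15H23ClN2O (counting implicit H from valence).
  C: 15 × 12.011 = 180.165
  Cl: 1 × 35.450 = 35.450
  H: 23 × 1.008 = 23.184
  N: 2 × 14.007 = 28.014
  O: 1 × 15.999 = 15.999
Sum: 15×12.011 + 1×35.450 + 23×1.008 + 2×14.007 + 1×15.999 = 282.812 → 282.81 g/mol.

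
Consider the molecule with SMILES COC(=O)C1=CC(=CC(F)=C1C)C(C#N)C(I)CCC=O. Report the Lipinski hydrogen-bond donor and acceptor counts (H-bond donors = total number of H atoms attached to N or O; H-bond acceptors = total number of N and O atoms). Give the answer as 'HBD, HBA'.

0, 4

Donors: find every N or O and count the H atoms it carries.
  atom 2 (O): bond orders sum to 2 → 0 H
  atom 4 (O): bond orders sum to 2 → 0 H
  atom 15 (N): bond orders sum to 3 → 0 H
  atom 21 (O): bond orders sum to 2 → 0 H
Lipinski HBD = 0.
Acceptors: N atoms = 1, O atoms = 3 → HBA = 4.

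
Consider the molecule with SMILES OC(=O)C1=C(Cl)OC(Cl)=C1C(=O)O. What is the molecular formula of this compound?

C6H2Cl2O5

Walk through each heavy atom and fill implicit hydrogens from standard valence (C 4, N 3, O 2, S 2, halogen 1):
  atom 1: O, bond orders sum to 1 (valence 2) → 1 H
  atom 2: C, bond orders sum to 4 (valence 4) → 0 H
  atom 3: O, bond orders sum to 2 (valence 2) → 0 H
  atom 4: C, bond orders sum to 4 (valence 4) → 0 H
  atom 5: C, bond orders sum to 4 (valence 4) → 0 H
  atom 6: Cl (halogen, monovalent) → 0 H
  atom 7: O, bond orders sum to 2 (valence 2) → 0 H
  atom 8: C, bond orders sum to 4 (valence 4) → 0 H
  atom 9: Cl (halogen, monovalent) → 0 H
  atom 10: C, bond orders sum to 4 (valence 4) → 0 H
  atom 11: C, bond orders sum to 4 (valence 4) → 0 H
  atom 12: O, bond orders sum to 2 (valence 2) → 0 H
  atom 13: O, bond orders sum to 1 (valence 2) → 1 H
Totals → C:6, H:2, Cl:2, O:5.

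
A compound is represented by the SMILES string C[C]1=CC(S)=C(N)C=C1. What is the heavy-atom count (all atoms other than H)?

Every atom symbol written in the SMILES (organic subset) is one heavy atom; implicit H are not written.
Heavy atoms by element → C:7, N:1, S:1.
Total: 9.

9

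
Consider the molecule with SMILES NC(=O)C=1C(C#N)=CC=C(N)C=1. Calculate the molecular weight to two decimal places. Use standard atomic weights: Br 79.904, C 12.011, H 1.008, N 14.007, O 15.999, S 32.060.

First, the molecular formula is C8H7N3O (counting implicit H from valence).
  C: 8 × 12.011 = 96.088
  H: 7 × 1.008 = 7.056
  N: 3 × 14.007 = 42.021
  O: 1 × 15.999 = 15.999
Sum: 8×12.011 + 7×1.008 + 3×14.007 + 1×15.999 = 161.164 → 161.16 g/mol.

161.16 g/mol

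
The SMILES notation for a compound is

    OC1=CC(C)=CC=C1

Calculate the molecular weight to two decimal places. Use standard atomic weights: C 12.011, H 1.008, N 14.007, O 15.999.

First, the molecular formula is C7H8O (counting implicit H from valence).
  C: 7 × 12.011 = 84.077
  H: 8 × 1.008 = 8.064
  O: 1 × 15.999 = 15.999
Sum: 7×12.011 + 8×1.008 + 1×15.999 = 108.140 → 108.14 g/mol.

108.14 g/mol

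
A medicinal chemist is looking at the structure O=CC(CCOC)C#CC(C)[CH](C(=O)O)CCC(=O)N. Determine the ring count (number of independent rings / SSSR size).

In SMILES, each pair of matching ring-closure digits denotes one ring-closing bond; the number of such bonds equals the number of independent rings.
Ring-closure bonds here: 0.

0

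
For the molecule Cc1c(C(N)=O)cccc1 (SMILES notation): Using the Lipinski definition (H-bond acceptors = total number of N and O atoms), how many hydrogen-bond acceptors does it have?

2

N atoms: 1; O atoms: 1.
Lipinski HBA = 1 + 1 = 2.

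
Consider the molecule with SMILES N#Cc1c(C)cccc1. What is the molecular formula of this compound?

Walk through each heavy atom and fill implicit hydrogens from standard valence (C 4, N 3, O 2, S 2, halogen 1); for lowercase aromatic atoms, an aromatic c carries 1 H when it has two neighbours and 0 H with three, and aromatic n carries 0 H:
  atom 1: N, bond orders sum to 3 (valence 3) → 0 H
  atom 2: C, bond orders sum to 4 (valence 4) → 0 H
  atom 3: aromatic c, 3 neighbours → 0 H
  atom 4: aromatic c, 3 neighbours → 0 H
  atom 5: C, bond orders sum to 1 (valence 4) → 3 H
  atom 6: aromatic c, 2 neighbours → 1 H
  atom 7: aromatic c, 2 neighbours → 1 H
  atom 8: aromatic c, 2 neighbours → 1 H
  atom 9: aromatic c, 2 neighbours → 1 H
Totals → C:8, H:7, N:1.

C8H7N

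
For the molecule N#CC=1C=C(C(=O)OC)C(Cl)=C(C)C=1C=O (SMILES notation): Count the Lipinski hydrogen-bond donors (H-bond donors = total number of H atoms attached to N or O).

Donors: find every N or O and count the H atoms it carries.
  atom 1 (N): bond orders sum to 3 → 0 H
  atom 7 (O): bond orders sum to 2 → 0 H
  atom 8 (O): bond orders sum to 2 → 0 H
  atom 16 (O): bond orders sum to 2 → 0 H
Lipinski HBD = 0.

0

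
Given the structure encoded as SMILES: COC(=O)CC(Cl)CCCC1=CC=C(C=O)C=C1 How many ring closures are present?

1

In SMILES, each pair of matching ring-closure digits denotes one ring-closing bond; the number of such bonds equals the number of independent rings.
Ring-closure bonds here: 1.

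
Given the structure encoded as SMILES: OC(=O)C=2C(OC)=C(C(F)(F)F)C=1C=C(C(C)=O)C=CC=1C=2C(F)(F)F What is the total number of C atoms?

Count every carbon token in the SMILES (each C, including those in ring-closure positions and inside branches).
Carbon count: 16.

16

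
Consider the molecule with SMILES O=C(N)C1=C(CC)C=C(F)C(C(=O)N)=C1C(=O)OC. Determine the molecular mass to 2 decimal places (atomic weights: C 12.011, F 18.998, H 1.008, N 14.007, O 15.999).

268.24 g/mol

First, the molecular formula is C12H13FN2O4 (counting implicit H from valence).
  C: 12 × 12.011 = 144.132
  F: 1 × 18.998 = 18.998
  H: 13 × 1.008 = 13.104
  N: 2 × 14.007 = 28.014
  O: 4 × 15.999 = 63.996
Sum: 12×12.011 + 1×18.998 + 13×1.008 + 2×14.007 + 4×15.999 = 268.244 → 268.24 g/mol.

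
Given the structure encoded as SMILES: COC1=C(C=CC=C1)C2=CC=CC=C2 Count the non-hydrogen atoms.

Every atom symbol written in the SMILES (organic subset) is one heavy atom; implicit H are not written.
Heavy atoms by element → C:13, O:1.
Total: 14.

14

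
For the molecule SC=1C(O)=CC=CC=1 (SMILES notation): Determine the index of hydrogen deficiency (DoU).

Degree of unsaturation = (number of rings) + (number of π bonds).
Ring closures in the SMILES: 1.
π bonds: 3 double bonds (each 1 DoU) → 3 DoU from unsaturation.
Total DoU = 1 + 3 = 4.

4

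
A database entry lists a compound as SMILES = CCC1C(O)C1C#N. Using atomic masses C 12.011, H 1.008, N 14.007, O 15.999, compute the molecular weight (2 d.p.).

First, the molecular formula is C6H9NO (counting implicit H from valence).
  C: 6 × 12.011 = 72.066
  H: 9 × 1.008 = 9.072
  N: 1 × 14.007 = 14.007
  O: 1 × 15.999 = 15.999
Sum: 6×12.011 + 9×1.008 + 1×14.007 + 1×15.999 = 111.144 → 111.14 g/mol.

111.14 g/mol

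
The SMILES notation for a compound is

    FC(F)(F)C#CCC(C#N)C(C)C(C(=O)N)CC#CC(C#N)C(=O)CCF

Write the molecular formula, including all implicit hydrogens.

C18H17F4N3O2

Walk through each heavy atom and fill implicit hydrogens from standard valence (C 4, N 3, O 2, S 2, halogen 1):
  atom 1: F (halogen, monovalent) → 0 H
  atom 2: C, bond orders sum to 4 (valence 4) → 0 H
  atom 3: F (halogen, monovalent) → 0 H
  atom 4: F (halogen, monovalent) → 0 H
  atom 5: C, bond orders sum to 4 (valence 4) → 0 H
  atom 6: C, bond orders sum to 4 (valence 4) → 0 H
  atom 7: C, bond orders sum to 2 (valence 4) → 2 H
  atom 8: C, bond orders sum to 3 (valence 4) → 1 H
  atom 9: C, bond orders sum to 4 (valence 4) → 0 H
  atom 10: N, bond orders sum to 3 (valence 3) → 0 H
  atom 11: C, bond orders sum to 3 (valence 4) → 1 H
  atom 12: C, bond orders sum to 1 (valence 4) → 3 H
  atom 13: C, bond orders sum to 3 (valence 4) → 1 H
  atom 14: C, bond orders sum to 4 (valence 4) → 0 H
  atom 15: O, bond orders sum to 2 (valence 2) → 0 H
  atom 16: N, bond orders sum to 1 (valence 3) → 2 H
  atom 17: C, bond orders sum to 2 (valence 4) → 2 H
  atom 18: C, bond orders sum to 4 (valence 4) → 0 H
  atom 19: C, bond orders sum to 4 (valence 4) → 0 H
  atom 20: C, bond orders sum to 3 (valence 4) → 1 H
  atom 21: C, bond orders sum to 4 (valence 4) → 0 H
  atom 22: N, bond orders sum to 3 (valence 3) → 0 H
  atom 23: C, bond orders sum to 4 (valence 4) → 0 H
  atom 24: O, bond orders sum to 2 (valence 2) → 0 H
  atom 25: C, bond orders sum to 2 (valence 4) → 2 H
  atom 26: C, bond orders sum to 2 (valence 4) → 2 H
  atom 27: F (halogen, monovalent) → 0 H
Totals → C:18, H:17, F:4, N:3, O:2.
In Hill order: C18H17F4N3O2.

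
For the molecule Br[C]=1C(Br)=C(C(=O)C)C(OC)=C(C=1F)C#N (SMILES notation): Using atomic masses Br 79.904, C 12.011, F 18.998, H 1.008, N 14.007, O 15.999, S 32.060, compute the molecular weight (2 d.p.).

350.97 g/mol

First, the molecular formula is C10H6Br2FNO2 (counting implicit H from valence).
  Br: 2 × 79.904 = 159.808
  C: 10 × 12.011 = 120.110
  F: 1 × 18.998 = 18.998
  H: 6 × 1.008 = 6.048
  N: 1 × 14.007 = 14.007
  O: 2 × 15.999 = 31.998
Sum: 2×79.904 + 10×12.011 + 1×18.998 + 6×1.008 + 1×14.007 + 2×15.999 = 350.969 → 350.97 g/mol.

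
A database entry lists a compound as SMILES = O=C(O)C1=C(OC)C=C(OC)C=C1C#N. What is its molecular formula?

C10H9NO4

Walk through each heavy atom and fill implicit hydrogens from standard valence (C 4, N 3, O 2, S 2, halogen 1):
  atom 1: O, bond orders sum to 2 (valence 2) → 0 H
  atom 2: C, bond orders sum to 4 (valence 4) → 0 H
  atom 3: O, bond orders sum to 1 (valence 2) → 1 H
  atom 4: C, bond orders sum to 4 (valence 4) → 0 H
  atom 5: C, bond orders sum to 4 (valence 4) → 0 H
  atom 6: O, bond orders sum to 2 (valence 2) → 0 H
  atom 7: C, bond orders sum to 1 (valence 4) → 3 H
  atom 8: C, bond orders sum to 3 (valence 4) → 1 H
  atom 9: C, bond orders sum to 4 (valence 4) → 0 H
  atom 10: O, bond orders sum to 2 (valence 2) → 0 H
  atom 11: C, bond orders sum to 1 (valence 4) → 3 H
  atom 12: C, bond orders sum to 3 (valence 4) → 1 H
  atom 13: C, bond orders sum to 4 (valence 4) → 0 H
  atom 14: C, bond orders sum to 4 (valence 4) → 0 H
  atom 15: N, bond orders sum to 3 (valence 3) → 0 H
Totals → C:10, H:9, N:1, O:4.
In Hill order: C10H9NO4.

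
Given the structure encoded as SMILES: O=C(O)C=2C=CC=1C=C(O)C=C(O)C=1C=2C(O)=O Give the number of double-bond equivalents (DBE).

9

Degree of unsaturation = (number of rings) + (number of π bonds).
Ring closures in the SMILES: 2.
π bonds: 7 double bonds (each 1 DoU) → 7 DoU from unsaturation.
Total DoU = 2 + 7 = 9.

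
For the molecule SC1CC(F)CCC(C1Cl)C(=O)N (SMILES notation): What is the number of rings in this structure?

In SMILES, each pair of matching ring-closure digits denotes one ring-closing bond; the number of such bonds equals the number of independent rings.
Ring-closure bonds here: 1.

1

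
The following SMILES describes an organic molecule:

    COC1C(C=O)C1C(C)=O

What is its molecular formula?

C7H10O3

Walk through each heavy atom and fill implicit hydrogens from standard valence (C 4, N 3, O 2, S 2, halogen 1):
  atom 1: C, bond orders sum to 1 (valence 4) → 3 H
  atom 2: O, bond orders sum to 2 (valence 2) → 0 H
  atom 3: C, bond orders sum to 3 (valence 4) → 1 H
  atom 4: C, bond orders sum to 3 (valence 4) → 1 H
  atom 5: C, bond orders sum to 3 (valence 4) → 1 H
  atom 6: O, bond orders sum to 2 (valence 2) → 0 H
  atom 7: C, bond orders sum to 3 (valence 4) → 1 H
  atom 8: C, bond orders sum to 4 (valence 4) → 0 H
  atom 9: C, bond orders sum to 1 (valence 4) → 3 H
  atom 10: O, bond orders sum to 2 (valence 2) → 0 H
Totals → C:7, H:10, O:3.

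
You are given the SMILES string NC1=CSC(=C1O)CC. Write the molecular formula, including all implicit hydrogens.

C6H9NOS

Walk through each heavy atom and fill implicit hydrogens from standard valence (C 4, N 3, O 2, S 2, halogen 1):
  atom 1: N, bond orders sum to 1 (valence 3) → 2 H
  atom 2: C, bond orders sum to 4 (valence 4) → 0 H
  atom 3: C, bond orders sum to 3 (valence 4) → 1 H
  atom 4: S, bond orders sum to 2 (valence 2) → 0 H
  atom 5: C, bond orders sum to 4 (valence 4) → 0 H
  atom 6: C, bond orders sum to 4 (valence 4) → 0 H
  atom 7: O, bond orders sum to 1 (valence 2) → 1 H
  atom 8: C, bond orders sum to 2 (valence 4) → 2 H
  atom 9: C, bond orders sum to 1 (valence 4) → 3 H
Totals → C:6, H:9, N:1, O:1, S:1.
In Hill order: C6H9NOS.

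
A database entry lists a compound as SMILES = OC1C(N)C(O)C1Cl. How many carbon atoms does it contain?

4

Count every carbon token in the SMILES (each C, including those in ring-closure positions and inside branches).
Carbon count: 4.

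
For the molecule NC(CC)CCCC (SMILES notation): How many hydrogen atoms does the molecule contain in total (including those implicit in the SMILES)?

17

Walk through each heavy atom and fill implicit hydrogens from standard valence (C 4, N 3, O 2, S 2, halogen 1):
  atom 1: N, bond orders sum to 1 (valence 3) → 2 H
  atom 2: C, bond orders sum to 3 (valence 4) → 1 H
  atom 3: C, bond orders sum to 2 (valence 4) → 2 H
  atom 4: C, bond orders sum to 1 (valence 4) → 3 H
  atom 5: C, bond orders sum to 2 (valence 4) → 2 H
  atom 6: C, bond orders sum to 2 (valence 4) → 2 H
  atom 7: C, bond orders sum to 2 (valence 4) → 2 H
  atom 8: C, bond orders sum to 1 (valence 4) → 3 H
Total hydrogens: 17.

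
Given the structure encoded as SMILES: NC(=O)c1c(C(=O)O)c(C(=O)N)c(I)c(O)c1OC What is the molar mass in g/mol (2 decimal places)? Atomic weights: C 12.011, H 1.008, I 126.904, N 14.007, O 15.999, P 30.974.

380.09 g/mol

First, the molecular formula is C10H9IN2O6 (counting implicit H from valence).
  C: 10 × 12.011 = 120.110
  H: 9 × 1.008 = 9.072
  I: 1 × 126.904 = 126.904
  N: 2 × 14.007 = 28.014
  O: 6 × 15.999 = 95.994
Sum: 10×12.011 + 9×1.008 + 1×126.904 + 2×14.007 + 6×15.999 = 380.094 → 380.09 g/mol.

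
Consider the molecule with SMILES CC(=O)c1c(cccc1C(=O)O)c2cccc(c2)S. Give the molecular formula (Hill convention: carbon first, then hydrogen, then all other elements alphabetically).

C15H12O3S

Walk through each heavy atom and fill implicit hydrogens from standard valence (C 4, N 3, O 2, S 2, halogen 1); for lowercase aromatic atoms, an aromatic c carries 1 H when it has two neighbours and 0 H with three, and aromatic n carries 0 H:
  atom 1: C, bond orders sum to 1 (valence 4) → 3 H
  atom 2: C, bond orders sum to 4 (valence 4) → 0 H
  atom 3: O, bond orders sum to 2 (valence 2) → 0 H
  atom 4: aromatic c, 3 neighbours → 0 H
  atom 5: aromatic c, 3 neighbours → 0 H
  atom 6: aromatic c, 2 neighbours → 1 H
  atom 7: aromatic c, 2 neighbours → 1 H
  atom 8: aromatic c, 2 neighbours → 1 H
  atom 9: aromatic c, 3 neighbours → 0 H
  atom 10: C, bond orders sum to 4 (valence 4) → 0 H
  atom 11: O, bond orders sum to 2 (valence 2) → 0 H
  atom 12: O, bond orders sum to 1 (valence 2) → 1 H
  atom 13: aromatic c, 3 neighbours → 0 H
  atom 14: aromatic c, 2 neighbours → 1 H
  atom 15: aromatic c, 2 neighbours → 1 H
  atom 16: aromatic c, 2 neighbours → 1 H
  atom 17: aromatic c, 3 neighbours → 0 H
  atom 18: aromatic c, 2 neighbours → 1 H
  atom 19: S, bond orders sum to 1 (valence 2) → 1 H
Totals → C:15, H:12, O:3, S:1.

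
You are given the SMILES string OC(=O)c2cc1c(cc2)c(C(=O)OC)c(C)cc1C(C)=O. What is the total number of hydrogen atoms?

14

Walk through each heavy atom and fill implicit hydrogens from standard valence (C 4, N 3, O 2, S 2, halogen 1); for lowercase aromatic atoms, an aromatic c carries 1 H when it has two neighbours and 0 H with three, and aromatic n carries 0 H:
  atom 1: O, bond orders sum to 1 (valence 2) → 1 H
  atom 2: C, bond orders sum to 4 (valence 4) → 0 H
  atom 3: O, bond orders sum to 2 (valence 2) → 0 H
  atom 4: aromatic c, 3 neighbours → 0 H
  atom 5: aromatic c, 2 neighbours → 1 H
  atom 6: aromatic c, 3 neighbours → 0 H
  atom 7: aromatic c, 3 neighbours → 0 H
  atom 8: aromatic c, 2 neighbours → 1 H
  atom 9: aromatic c, 2 neighbours → 1 H
  atom 10: aromatic c, 3 neighbours → 0 H
  atom 11: C, bond orders sum to 4 (valence 4) → 0 H
  atom 12: O, bond orders sum to 2 (valence 2) → 0 H
  atom 13: O, bond orders sum to 2 (valence 2) → 0 H
  atom 14: C, bond orders sum to 1 (valence 4) → 3 H
  atom 15: aromatic c, 3 neighbours → 0 H
  atom 16: C, bond orders sum to 1 (valence 4) → 3 H
  atom 17: aromatic c, 2 neighbours → 1 H
  atom 18: aromatic c, 3 neighbours → 0 H
  atom 19: C, bond orders sum to 4 (valence 4) → 0 H
  atom 20: C, bond orders sum to 1 (valence 4) → 3 H
  atom 21: O, bond orders sum to 2 (valence 2) → 0 H
Total hydrogens: 14.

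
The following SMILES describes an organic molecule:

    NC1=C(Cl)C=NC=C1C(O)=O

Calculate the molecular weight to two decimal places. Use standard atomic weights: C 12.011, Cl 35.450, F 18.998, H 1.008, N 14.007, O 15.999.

172.57 g/mol

First, the molecular formula is C6H5ClN2O2 (counting implicit H from valence).
  C: 6 × 12.011 = 72.066
  Cl: 1 × 35.450 = 35.450
  H: 5 × 1.008 = 5.040
  N: 2 × 14.007 = 28.014
  O: 2 × 15.999 = 31.998
Sum: 6×12.011 + 1×35.450 + 5×1.008 + 2×14.007 + 2×15.999 = 172.568 → 172.57 g/mol.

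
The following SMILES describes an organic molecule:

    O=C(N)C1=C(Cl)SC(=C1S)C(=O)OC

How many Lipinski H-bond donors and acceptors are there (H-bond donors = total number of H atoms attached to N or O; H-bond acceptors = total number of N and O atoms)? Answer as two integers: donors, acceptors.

Donors: find every N or O and count the H atoms it carries.
  atom 1 (O): bond orders sum to 2 → 0 H
  atom 3 (N): bond orders sum to 1 → 2 H
  atom 12 (O): bond orders sum to 2 → 0 H
  atom 13 (O): bond orders sum to 2 → 0 H
Lipinski HBD = 2.
Acceptors: N atoms = 1, O atoms = 3 → HBA = 4.

2, 4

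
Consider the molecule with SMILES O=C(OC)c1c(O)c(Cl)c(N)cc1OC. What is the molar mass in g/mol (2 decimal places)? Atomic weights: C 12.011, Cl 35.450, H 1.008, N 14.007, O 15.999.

First, the molecular formula is C9H10ClNO4 (counting implicit H from valence).
  C: 9 × 12.011 = 108.099
  Cl: 1 × 35.450 = 35.450
  H: 10 × 1.008 = 10.080
  N: 1 × 14.007 = 14.007
  O: 4 × 15.999 = 63.996
Sum: 9×12.011 + 1×35.450 + 10×1.008 + 1×14.007 + 4×15.999 = 231.632 → 231.63 g/mol.

231.63 g/mol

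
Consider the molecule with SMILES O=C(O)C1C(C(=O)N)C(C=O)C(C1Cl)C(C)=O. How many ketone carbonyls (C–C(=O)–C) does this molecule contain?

1

The ketone motif appears at heavy-atom position 15 in the SMILES.
Other groups present: 1 aldehyde, 1 amide, 1 carboxylic acid.
Ketone count: 1.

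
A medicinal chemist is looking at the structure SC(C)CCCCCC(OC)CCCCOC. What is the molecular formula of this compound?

Walk through each heavy atom and fill implicit hydrogens from standard valence (C 4, N 3, O 2, S 2, halogen 1):
  atom 1: S, bond orders sum to 1 (valence 2) → 1 H
  atom 2: C, bond orders sum to 3 (valence 4) → 1 H
  atom 3: C, bond orders sum to 1 (valence 4) → 3 H
  atom 4: C, bond orders sum to 2 (valence 4) → 2 H
  atom 5: C, bond orders sum to 2 (valence 4) → 2 H
  atom 6: C, bond orders sum to 2 (valence 4) → 2 H
  atom 7: C, bond orders sum to 2 (valence 4) → 2 H
  atom 8: C, bond orders sum to 2 (valence 4) → 2 H
  atom 9: C, bond orders sum to 3 (valence 4) → 1 H
  atom 10: O, bond orders sum to 2 (valence 2) → 0 H
  atom 11: C, bond orders sum to 1 (valence 4) → 3 H
  atom 12: C, bond orders sum to 2 (valence 4) → 2 H
  atom 13: C, bond orders sum to 2 (valence 4) → 2 H
  atom 14: C, bond orders sum to 2 (valence 4) → 2 H
  atom 15: C, bond orders sum to 2 (valence 4) → 2 H
  atom 16: O, bond orders sum to 2 (valence 2) → 0 H
  atom 17: C, bond orders sum to 1 (valence 4) → 3 H
Totals → C:14, H:30, O:2, S:1.

C14H30O2S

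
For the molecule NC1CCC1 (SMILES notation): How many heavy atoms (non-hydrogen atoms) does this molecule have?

5

Every atom symbol written in the SMILES (organic subset) is one heavy atom; implicit H are not written.
Heavy atoms by element → C:4, N:1.
Total: 5.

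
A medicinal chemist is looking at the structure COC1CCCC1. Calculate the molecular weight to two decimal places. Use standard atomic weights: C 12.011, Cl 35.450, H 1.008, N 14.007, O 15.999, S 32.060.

First, the molecular formula is C6H12O (counting implicit H from valence).
  C: 6 × 12.011 = 72.066
  H: 12 × 1.008 = 12.096
  O: 1 × 15.999 = 15.999
Sum: 6×12.011 + 12×1.008 + 1×15.999 = 100.161 → 100.16 g/mol.

100.16 g/mol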